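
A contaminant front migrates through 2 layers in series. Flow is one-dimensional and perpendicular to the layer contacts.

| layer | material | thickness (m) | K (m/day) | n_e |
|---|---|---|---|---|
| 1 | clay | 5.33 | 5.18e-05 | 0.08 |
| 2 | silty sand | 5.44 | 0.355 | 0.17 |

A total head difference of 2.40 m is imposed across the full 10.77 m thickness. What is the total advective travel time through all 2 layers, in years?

159

With flow normal to the layers, continuity requires the same specific discharge q through every layer.
Σ(b_i/K_i) = 5.33/5.18e-05 + 5.44/0.355 = 1.029e+05 d.
q = Δh / Σ(b_i/K_i) = 2.40 / 1.029e+05 = 2.332e-05 m/day.
In each layer the seepage velocity is v_i = q/n_i, so the layer transit time is t_i = b_i·n_i / q:
  layer 1 (clay): t_1 = 5.33 × 0.08 / 2.332e-05 = 18284 d
  layer 2 (silty sand): t_2 = 5.44 × 0.17 / 2.332e-05 = 39655 d
Total t = Σ t_i = 57939 days = 158.6 years.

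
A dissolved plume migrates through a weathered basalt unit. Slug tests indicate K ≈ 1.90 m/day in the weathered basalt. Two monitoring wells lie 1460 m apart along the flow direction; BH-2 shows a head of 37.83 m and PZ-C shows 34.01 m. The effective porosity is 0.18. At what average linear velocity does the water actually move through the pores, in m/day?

Hydraulic gradient i = (37.83 − 34.01) / 1460 = 3.82 / 1460 = 0.002616.
Darcy flux q = K · i = 1.900 × 0.002616 = 0.004971 m/day.
Seepage velocity v = q / n_e = 0.004971 / 0.18 = 0.02762 m/day.

0.0276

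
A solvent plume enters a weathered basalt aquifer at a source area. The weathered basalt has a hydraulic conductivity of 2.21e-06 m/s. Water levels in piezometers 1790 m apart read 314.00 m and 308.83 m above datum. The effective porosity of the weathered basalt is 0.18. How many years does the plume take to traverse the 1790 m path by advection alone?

1600

Convert K: 2.21e-06 m/s × 86400 = 0.1909 m/day.
Hydraulic gradient i = (314.00 − 308.83) / 1790 = 5.17 / 1790 = 0.002888.
Darcy flux q = K · i = 0.1909 × 0.002888 = 0.0005515 m/day.
Seepage velocity v = q / n_e = 0.0005515 / 0.18 = 0.003064 m/day.
Travel time t = L / v = 1790 / 0.003064 = 5.842e+05 days = 1600 years.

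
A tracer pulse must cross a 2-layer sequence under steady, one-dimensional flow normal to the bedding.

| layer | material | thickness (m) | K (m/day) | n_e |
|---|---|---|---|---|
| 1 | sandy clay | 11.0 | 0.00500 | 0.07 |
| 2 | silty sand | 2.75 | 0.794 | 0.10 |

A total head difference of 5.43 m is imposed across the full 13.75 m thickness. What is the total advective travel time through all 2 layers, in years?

1.16

With flow normal to the layers, continuity requires the same specific discharge q through every layer.
Σ(b_i/K_i) = 11.0/0.00500 + 2.75/0.794 = 2203 d.
q = Δh / Σ(b_i/K_i) = 5.43 / 2203 = 0.002464 m/day.
In each layer the seepage velocity is v_i = q/n_i, so the layer transit time is t_i = b_i·n_i / q:
  layer 1 (sandy clay): t_1 = 11.0 × 0.07 / 0.002464 = 312.5 d
  layer 2 (silty sand): t_2 = 2.75 × 0.10 / 0.002464 = 111.6 d
Total t = Σ t_i = 424.1 days = 1.161 years.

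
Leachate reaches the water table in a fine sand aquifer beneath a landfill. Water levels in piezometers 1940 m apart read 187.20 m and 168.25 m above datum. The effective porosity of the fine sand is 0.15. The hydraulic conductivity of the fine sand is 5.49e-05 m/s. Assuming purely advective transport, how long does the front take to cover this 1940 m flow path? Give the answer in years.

Convert K: 5.49e-05 m/s × 86400 = 4.743 m/day.
Hydraulic gradient i = (187.20 − 168.25) / 1940 = 18.95 / 1940 = 0.009768.
Darcy flux q = K · i = 4.743 × 0.009768 = 0.04633 m/day.
Seepage velocity v = q / n_e = 0.04633 / 0.15 = 0.3089 m/day.
Travel time t = L / v = 1940 / 0.3089 = 6281 days = 17.20 years.

17.2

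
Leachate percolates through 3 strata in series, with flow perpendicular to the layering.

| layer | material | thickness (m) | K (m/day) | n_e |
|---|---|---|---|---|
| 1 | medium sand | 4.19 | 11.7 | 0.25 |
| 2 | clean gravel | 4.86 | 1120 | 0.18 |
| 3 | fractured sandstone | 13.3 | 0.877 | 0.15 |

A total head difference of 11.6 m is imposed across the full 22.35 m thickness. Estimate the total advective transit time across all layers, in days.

5.24

With flow normal to the layers, continuity requires the same specific discharge q through every layer.
Σ(b_i/K_i) = 4.19/11.7 + 4.86/1120 + 13.3/0.877 = 15.53 d.
q = Δh / Σ(b_i/K_i) = 11.6 / 15.53 = 0.7470 m/day.
In each layer the seepage velocity is v_i = q/n_i, so the layer transit time is t_i = b_i·n_i / q:
  layer 1 (medium sand): t_1 = 4.19 × 0.25 / 0.7470 = 1.402 d
  layer 2 (clean gravel): t_2 = 4.86 × 0.18 / 0.7470 = 1.171 d
  layer 3 (fractured sandstone): t_3 = 13.3 × 0.15 / 0.7470 = 2.671 d
Total t = Σ t_i = 5.244 days.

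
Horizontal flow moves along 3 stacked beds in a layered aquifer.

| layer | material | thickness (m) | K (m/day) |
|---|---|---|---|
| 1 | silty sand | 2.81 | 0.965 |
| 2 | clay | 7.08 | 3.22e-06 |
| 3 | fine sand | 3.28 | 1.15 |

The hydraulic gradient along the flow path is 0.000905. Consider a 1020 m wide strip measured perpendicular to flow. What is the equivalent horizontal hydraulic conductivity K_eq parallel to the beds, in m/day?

Flow is parallel to layering, so each bed carries its own Darcy discharge and the transmissivities add.
Σ(K_i·b_i) = 0.965×2.81 + 3.22e-06×7.08 + 1.15×3.28 = 6.484 m²/day.
Total thickness b = 13.17 m, so K_eq = Σ(K_i·b_i)/b = 0.4923 m/day.

0.492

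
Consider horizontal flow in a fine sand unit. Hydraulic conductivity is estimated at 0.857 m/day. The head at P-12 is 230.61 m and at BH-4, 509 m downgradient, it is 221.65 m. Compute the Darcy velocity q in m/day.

0.0151

Hydraulic gradient i = (230.61 − 221.65) / 509 = 8.96 / 509 = 0.01760.
Specific discharge q = K · i = 0.8570 × 0.01760 = 0.01509 m/day.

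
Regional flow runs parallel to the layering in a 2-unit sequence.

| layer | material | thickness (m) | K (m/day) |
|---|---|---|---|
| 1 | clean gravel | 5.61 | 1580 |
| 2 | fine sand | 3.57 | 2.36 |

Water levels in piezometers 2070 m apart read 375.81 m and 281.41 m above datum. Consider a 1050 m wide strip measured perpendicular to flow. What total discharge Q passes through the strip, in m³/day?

Flow is parallel to layering, so each bed carries its own Darcy discharge and the transmissivities add.
Σ(K_i·b_i) = 1580×5.61 + 2.36×3.57 = 8872 m²/day.
Hydraulic gradient i = (375.81 − 281.41) / 2070 = 94.4 / 2070 = 0.04560.
Q = Σ(K_i·b_i) · W · i = 8872 × 1050 × 0.04560 = 4.248e+05 m³/day.

425000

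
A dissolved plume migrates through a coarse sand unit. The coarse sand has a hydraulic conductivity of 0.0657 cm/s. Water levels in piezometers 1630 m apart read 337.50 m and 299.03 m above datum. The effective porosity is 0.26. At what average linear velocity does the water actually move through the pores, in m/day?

Convert K: 0.0657 cm/s × 864 = 56.76 m/day.
Hydraulic gradient i = (337.50 − 299.03) / 1630 = 38.47 / 1630 = 0.02360.
Darcy flux q = K · i = 56.76 × 0.02360 = 1.340 m/day.
Seepage velocity v = q / n_e = 1.340 / 0.26 = 5.153 m/day.

5.15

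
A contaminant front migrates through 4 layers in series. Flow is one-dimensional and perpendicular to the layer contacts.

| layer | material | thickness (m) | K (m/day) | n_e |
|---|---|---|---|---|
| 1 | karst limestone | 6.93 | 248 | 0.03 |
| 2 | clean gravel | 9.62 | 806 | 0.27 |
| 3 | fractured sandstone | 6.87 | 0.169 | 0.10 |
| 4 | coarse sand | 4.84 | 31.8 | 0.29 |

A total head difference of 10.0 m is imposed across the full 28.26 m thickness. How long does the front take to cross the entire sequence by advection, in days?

20.0

With flow normal to the layers, continuity requires the same specific discharge q through every layer.
Σ(b_i/K_i) = 6.93/248 + 9.62/806 + 6.87/0.169 + 4.84/31.8 = 40.84 d.
q = Δh / Σ(b_i/K_i) = 10.0 / 40.84 = 0.2448 m/day.
In each layer the seepage velocity is v_i = q/n_i, so the layer transit time is t_i = b_i·n_i / q:
  layer 1 (karst limestone): t_1 = 6.93 × 0.03 / 0.2448 = 0.8491 d
  layer 2 (clean gravel): t_2 = 9.62 × 0.27 / 0.2448 = 10.61 d
  layer 3 (fractured sandstone): t_3 = 6.87 × 0.10 / 0.2448 = 2.806 d
  layer 4 (coarse sand): t_4 = 4.84 × 0.29 / 0.2448 = 5.733 d
Total t = Σ t_i = 20.00 days.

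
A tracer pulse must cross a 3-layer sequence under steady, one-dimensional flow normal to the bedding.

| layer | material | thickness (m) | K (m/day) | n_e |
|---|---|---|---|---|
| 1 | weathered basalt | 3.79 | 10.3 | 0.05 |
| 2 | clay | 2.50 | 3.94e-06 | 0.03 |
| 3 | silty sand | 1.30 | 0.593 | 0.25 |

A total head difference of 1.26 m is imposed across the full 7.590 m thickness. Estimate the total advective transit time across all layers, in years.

With flow normal to the layers, continuity requires the same specific discharge q through every layer.
Σ(b_i/K_i) = 3.79/10.3 + 2.50/3.94e-06 + 1.30/0.593 = 6.345e+05 d.
q = Δh / Σ(b_i/K_i) = 1.26 / 6.345e+05 = 1.986e-06 m/day.
In each layer the seepage velocity is v_i = q/n_i, so the layer transit time is t_i = b_i·n_i / q:
  layer 1 (weathered basalt): t_1 = 3.79 × 0.05 / 1.986e-06 = 95430 d
  layer 2 (clay): t_2 = 2.50 × 0.03 / 1.986e-06 = 37769 d
  layer 3 (silty sand): t_3 = 1.30 × 0.25 / 1.986e-06 = 1.637e+05 d
Total t = Σ t_i = 2.969e+05 days = 812.8 years.

813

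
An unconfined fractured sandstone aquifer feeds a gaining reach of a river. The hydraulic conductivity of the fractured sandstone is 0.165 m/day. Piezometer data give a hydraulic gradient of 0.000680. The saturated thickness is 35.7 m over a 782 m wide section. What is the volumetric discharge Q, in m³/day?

Cross-sectional area A = 782 × 35.7 = 27917 m².
Hydraulic gradient i = 0.000680.
Darcy's law: Q = K · A · i = 0.1650 × 27917 × 0.0006800 = 3.132 m³/day.

3.13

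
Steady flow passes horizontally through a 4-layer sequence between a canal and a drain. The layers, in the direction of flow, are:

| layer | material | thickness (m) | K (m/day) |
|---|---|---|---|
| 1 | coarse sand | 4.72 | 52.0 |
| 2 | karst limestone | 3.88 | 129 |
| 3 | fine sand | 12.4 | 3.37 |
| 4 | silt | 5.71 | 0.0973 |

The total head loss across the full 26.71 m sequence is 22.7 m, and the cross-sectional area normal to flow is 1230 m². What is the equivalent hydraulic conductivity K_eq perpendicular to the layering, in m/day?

Flow is perpendicular to layering, so the layers act in series and the equivalent K is the thickness-weighted harmonic mean.
Total thickness L = 4.72 + 3.88 + 12.4 + 5.71 = 26.71 m.
Σ(b_i/K_i) = 4.72/52.0 + 3.88/129 + 12.4/3.37 + 5.71/0.0973 = 62.48 d.
K_eq = L / Σ(b_i/K_i) = 26.71 / 62.48 = 0.4275 m/day.

0.427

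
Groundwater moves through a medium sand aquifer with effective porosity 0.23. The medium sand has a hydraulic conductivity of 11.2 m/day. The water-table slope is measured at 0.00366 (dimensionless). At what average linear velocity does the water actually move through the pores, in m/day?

Hydraulic gradient i = 0.00366.
Darcy flux q = K · i = 11.20 × 0.003660 = 0.04099 m/day.
Seepage velocity v = q / n_e = 0.04099 / 0.23 = 0.1782 m/day.

0.178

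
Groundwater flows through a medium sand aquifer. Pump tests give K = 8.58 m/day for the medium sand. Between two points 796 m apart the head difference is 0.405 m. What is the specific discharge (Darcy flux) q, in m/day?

Hydraulic gradient i = Δh / L = 0.405 / 796 = 0.0005088.
Specific discharge q = K · i = 8.580 × 0.0005088 = 0.004365 m/day.

0.00437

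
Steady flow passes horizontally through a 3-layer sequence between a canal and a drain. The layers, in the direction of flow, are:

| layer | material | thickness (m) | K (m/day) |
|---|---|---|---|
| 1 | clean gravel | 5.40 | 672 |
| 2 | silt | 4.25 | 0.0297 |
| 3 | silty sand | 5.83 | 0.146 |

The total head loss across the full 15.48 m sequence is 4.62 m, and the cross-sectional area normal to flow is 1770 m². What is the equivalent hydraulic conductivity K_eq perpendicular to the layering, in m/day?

0.0846

Flow is perpendicular to layering, so the layers act in series and the equivalent K is the thickness-weighted harmonic mean.
Total thickness L = 5.40 + 4.25 + 5.83 = 15.48 m.
Σ(b_i/K_i) = 5.40/672 + 4.25/0.0297 + 5.83/0.146 = 183.0 d.
K_eq = L / Σ(b_i/K_i) = 15.48 / 183.0 = 0.08457 m/day.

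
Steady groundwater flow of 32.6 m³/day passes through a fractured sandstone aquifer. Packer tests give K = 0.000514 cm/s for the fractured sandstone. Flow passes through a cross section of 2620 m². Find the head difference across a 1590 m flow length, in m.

44.5

Convert K: 0.000514 cm/s × 864 = 0.4441 m/day.
From Q = K·A·i, i = Q / (K·A) = 32.6 / (0.4441 × 2620) = 0.02802.
Head loss Δh = i · L = 0.02802 × 1590 = 44.55 m.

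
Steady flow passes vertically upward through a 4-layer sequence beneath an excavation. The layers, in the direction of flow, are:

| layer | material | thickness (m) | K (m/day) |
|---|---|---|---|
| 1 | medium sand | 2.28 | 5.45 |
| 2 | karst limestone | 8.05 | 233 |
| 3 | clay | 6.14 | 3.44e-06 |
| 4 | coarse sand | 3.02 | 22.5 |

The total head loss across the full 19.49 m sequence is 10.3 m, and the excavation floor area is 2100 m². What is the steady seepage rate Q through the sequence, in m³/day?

0.0121

Flow is perpendicular to layering, so the layers act in series and the equivalent K is the thickness-weighted harmonic mean.
Total thickness L = 2.28 + 8.05 + 6.14 + 3.02 = 19.49 m.
Σ(b_i/K_i) = 2.28/5.45 + 8.05/233 + 6.14/3.44e-06 + 3.02/22.5 = 1.785e+06 d.
K_eq = L / Σ(b_i/K_i) = 19.49 / 1.785e+06 = 1.092e-05 m/day.
Q = K_eq · A · (Δh/L) = 1.092e-05 × 2100 × (10.3/19.49) = 0.01212 m³/day.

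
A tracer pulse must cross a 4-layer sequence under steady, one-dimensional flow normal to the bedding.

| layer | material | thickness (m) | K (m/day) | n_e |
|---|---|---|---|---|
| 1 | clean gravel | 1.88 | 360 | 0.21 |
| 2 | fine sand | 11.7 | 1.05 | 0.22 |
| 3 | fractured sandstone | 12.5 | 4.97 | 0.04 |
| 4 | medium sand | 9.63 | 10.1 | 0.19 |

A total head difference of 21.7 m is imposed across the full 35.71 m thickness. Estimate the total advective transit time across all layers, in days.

With flow normal to the layers, continuity requires the same specific discharge q through every layer.
Σ(b_i/K_i) = 1.88/360 + 11.7/1.05 + 12.5/4.97 + 9.63/10.1 = 14.62 d.
q = Δh / Σ(b_i/K_i) = 21.7 / 14.62 = 1.485 m/day.
In each layer the seepage velocity is v_i = q/n_i, so the layer transit time is t_i = b_i·n_i / q:
  layer 1 (clean gravel): t_1 = 1.88 × 0.21 / 1.485 = 0.2659 d
  layer 2 (fine sand): t_2 = 11.7 × 0.22 / 1.485 = 1.734 d
  layer 3 (fractured sandstone): t_3 = 12.5 × 0.04 / 1.485 = 0.3368 d
  layer 4 (medium sand): t_4 = 9.63 × 0.19 / 1.485 = 1.232 d
Total t = Σ t_i = 3.569 days.

3.57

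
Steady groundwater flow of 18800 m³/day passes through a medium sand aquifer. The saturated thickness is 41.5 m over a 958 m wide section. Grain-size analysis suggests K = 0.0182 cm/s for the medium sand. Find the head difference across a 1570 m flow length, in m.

Convert K: 0.0182 cm/s × 864 = 15.72 m/day.
Cross-sectional area A = 958 × 41.5 = 39757 m².
From Q = K·A·i, i = Q / (K·A) = 18800 / (15.72 × 39757) = 0.03007.
Head loss Δh = i · L = 0.03007 × 1570 = 47.21 m.

47.2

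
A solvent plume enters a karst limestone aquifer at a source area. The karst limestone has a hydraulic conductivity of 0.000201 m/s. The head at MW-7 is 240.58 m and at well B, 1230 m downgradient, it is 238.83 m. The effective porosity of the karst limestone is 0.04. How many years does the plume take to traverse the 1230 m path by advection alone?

Convert K: 0.000201 m/s × 86400 = 17.37 m/day.
Hydraulic gradient i = (240.58 − 238.83) / 1230 = 1.75 / 1230 = 0.001423.
Darcy flux q = K · i = 17.37 × 0.001423 = 0.02471 m/day.
Seepage velocity v = q / n_e = 0.02471 / 0.04 = 0.6177 m/day.
Travel time t = L / v = 1230 / 0.6177 = 1991 days = 5.452 years.

5.45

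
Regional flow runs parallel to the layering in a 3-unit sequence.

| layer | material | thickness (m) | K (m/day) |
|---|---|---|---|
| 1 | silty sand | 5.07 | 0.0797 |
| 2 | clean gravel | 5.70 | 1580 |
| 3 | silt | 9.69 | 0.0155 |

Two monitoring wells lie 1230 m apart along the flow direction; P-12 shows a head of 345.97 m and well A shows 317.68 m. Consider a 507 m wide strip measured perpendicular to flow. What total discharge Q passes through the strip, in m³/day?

105000

Flow is parallel to layering, so each bed carries its own Darcy discharge and the transmissivities add.
Σ(K_i·b_i) = 0.0797×5.07 + 1580×5.70 + 0.0155×9.69 = 9007 m²/day.
Hydraulic gradient i = (345.97 − 317.68) / 1230 = 28.29 / 1230 = 0.02300.
Q = Σ(K_i·b_i) · W · i = 9007 × 507 × 0.02300 = 1.050e+05 m³/day.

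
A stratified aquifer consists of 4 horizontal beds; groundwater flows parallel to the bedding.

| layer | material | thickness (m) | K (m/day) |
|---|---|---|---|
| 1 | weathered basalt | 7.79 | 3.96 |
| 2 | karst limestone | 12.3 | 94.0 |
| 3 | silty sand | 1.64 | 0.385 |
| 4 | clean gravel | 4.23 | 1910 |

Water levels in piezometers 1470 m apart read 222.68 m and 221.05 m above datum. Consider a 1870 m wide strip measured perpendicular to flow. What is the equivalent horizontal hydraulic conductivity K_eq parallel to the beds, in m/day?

357

Flow is parallel to layering, so each bed carries its own Darcy discharge and the transmissivities add.
Σ(K_i·b_i) = 3.96×7.79 + 94.0×12.3 + 0.385×1.64 + 1910×4.23 = 9267 m²/day.
Total thickness b = 25.96 m, so K_eq = Σ(K_i·b_i)/b = 357.0 m/day.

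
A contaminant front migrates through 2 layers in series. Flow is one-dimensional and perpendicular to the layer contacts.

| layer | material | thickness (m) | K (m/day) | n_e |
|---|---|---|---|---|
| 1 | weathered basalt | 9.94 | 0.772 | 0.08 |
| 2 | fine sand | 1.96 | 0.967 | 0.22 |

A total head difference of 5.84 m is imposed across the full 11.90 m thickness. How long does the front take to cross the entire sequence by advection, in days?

With flow normal to the layers, continuity requires the same specific discharge q through every layer.
Σ(b_i/K_i) = 9.94/0.772 + 1.96/0.967 = 14.90 d.
q = Δh / Σ(b_i/K_i) = 5.84 / 14.90 = 0.3919 m/day.
In each layer the seepage velocity is v_i = q/n_i, so the layer transit time is t_i = b_i·n_i / q:
  layer 1 (weathered basalt): t_1 = 9.94 × 0.08 / 0.3919 = 2.029 d
  layer 2 (fine sand): t_2 = 1.96 × 0.22 / 0.3919 = 1.100 d
Total t = Σ t_i = 3.130 days.

3.13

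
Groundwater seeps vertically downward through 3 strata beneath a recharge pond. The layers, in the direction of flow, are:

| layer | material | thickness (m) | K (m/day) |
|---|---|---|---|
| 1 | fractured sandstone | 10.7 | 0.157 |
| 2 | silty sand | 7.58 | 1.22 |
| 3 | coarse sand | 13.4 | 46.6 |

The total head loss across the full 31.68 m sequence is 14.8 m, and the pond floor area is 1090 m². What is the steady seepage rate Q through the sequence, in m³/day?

216

Flow is perpendicular to layering, so the layers act in series and the equivalent K is the thickness-weighted harmonic mean.
Total thickness L = 10.7 + 7.58 + 13.4 = 31.68 m.
Σ(b_i/K_i) = 10.7/0.157 + 7.58/1.22 + 13.4/46.6 = 74.65 d.
K_eq = L / Σ(b_i/K_i) = 31.68 / 74.65 = 0.4244 m/day.
Q = K_eq · A · (Δh/L) = 0.4244 × 1090 × (14.8/31.68) = 216.1 m³/day.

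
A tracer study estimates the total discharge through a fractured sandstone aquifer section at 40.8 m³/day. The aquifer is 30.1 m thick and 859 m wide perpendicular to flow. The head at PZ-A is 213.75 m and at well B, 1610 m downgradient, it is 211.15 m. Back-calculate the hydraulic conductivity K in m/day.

0.977

Cross-sectional area A = 859 × 30.1 = 25856 m².
Hydraulic gradient i = (213.75 − 211.15) / 1610 = 2.6 / 1610 = 0.001615.
From Q = K·A·i, K = Q / (A·i) = 40.8 / (25856 × 0.001615) = 0.9771 m/day.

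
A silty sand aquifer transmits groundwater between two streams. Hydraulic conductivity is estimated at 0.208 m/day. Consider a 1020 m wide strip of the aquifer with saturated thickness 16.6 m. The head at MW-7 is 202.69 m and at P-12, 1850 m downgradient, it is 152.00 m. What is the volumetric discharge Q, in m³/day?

96.5

Cross-sectional area A = 1020 × 16.6 = 16932 m².
Hydraulic gradient i = (202.69 − 152.00) / 1850 = 50.69 / 1850 = 0.02740.
Darcy's law: Q = K · A · i = 0.2080 × 16932 × 0.02740 = 96.50 m³/day.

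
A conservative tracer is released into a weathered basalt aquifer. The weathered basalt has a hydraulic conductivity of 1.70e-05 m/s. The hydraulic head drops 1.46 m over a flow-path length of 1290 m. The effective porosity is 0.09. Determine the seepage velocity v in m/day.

Convert K: 1.70e-05 m/s × 86400 = 1.469 m/day.
Hydraulic gradient i = Δh / L = 1.46 / 1290 = 0.001132.
Darcy flux q = K · i = 1.469 × 0.001132 = 0.001662 m/day.
Seepage velocity v = q / n_e = 0.001662 / 0.09 = 0.01847 m/day.

0.0185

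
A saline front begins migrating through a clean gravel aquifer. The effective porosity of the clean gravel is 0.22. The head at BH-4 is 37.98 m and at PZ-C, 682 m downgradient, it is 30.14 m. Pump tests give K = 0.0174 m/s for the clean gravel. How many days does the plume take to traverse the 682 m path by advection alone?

Convert K: 0.0174 m/s × 86400 = 1503 m/day.
Hydraulic gradient i = (37.98 − 30.14) / 682 = 7.84 / 682 = 0.01150.
Darcy flux q = K · i = 1503 × 0.01150 = 17.28 m/day.
Seepage velocity v = q / n_e = 17.28 / 0.22 = 78.55 m/day.
Travel time t = L / v = 682 / 78.55 = 8.682 days.

8.68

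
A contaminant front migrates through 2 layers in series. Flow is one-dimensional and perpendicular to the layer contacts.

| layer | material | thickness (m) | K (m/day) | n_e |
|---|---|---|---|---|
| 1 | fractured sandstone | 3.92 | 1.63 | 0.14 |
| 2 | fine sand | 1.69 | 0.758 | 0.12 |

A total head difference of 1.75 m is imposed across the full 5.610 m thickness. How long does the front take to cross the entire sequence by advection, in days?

1.99

With flow normal to the layers, continuity requires the same specific discharge q through every layer.
Σ(b_i/K_i) = 3.92/1.63 + 1.69/0.758 = 4.634 d.
q = Δh / Σ(b_i/K_i) = 1.75 / 4.634 = 0.3776 m/day.
In each layer the seepage velocity is v_i = q/n_i, so the layer transit time is t_i = b_i·n_i / q:
  layer 1 (fractured sandstone): t_1 = 3.92 × 0.14 / 0.3776 = 1.453 d
  layer 2 (fine sand): t_2 = 1.69 × 0.12 / 0.3776 = 0.5371 d
Total t = Σ t_i = 1.990 days.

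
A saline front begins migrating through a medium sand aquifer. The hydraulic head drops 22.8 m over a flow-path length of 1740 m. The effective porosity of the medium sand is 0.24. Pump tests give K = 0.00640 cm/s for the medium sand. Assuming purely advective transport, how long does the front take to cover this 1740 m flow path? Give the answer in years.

15.8

Convert K: 0.00640 cm/s × 864 = 5.530 m/day.
Hydraulic gradient i = Δh / L = 22.8 / 1740 = 0.01310.
Darcy flux q = K · i = 5.530 × 0.01310 = 0.07246 m/day.
Seepage velocity v = q / n_e = 0.07246 / 0.24 = 0.3019 m/day.
Travel time t = L / v = 1740 / 0.3019 = 5763 days = 15.78 years.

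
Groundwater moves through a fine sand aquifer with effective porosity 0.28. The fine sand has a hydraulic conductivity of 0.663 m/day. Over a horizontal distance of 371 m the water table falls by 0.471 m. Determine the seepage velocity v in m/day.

0.00301

Hydraulic gradient i = Δh / L = 0.471 / 371 = 0.001270.
Darcy flux q = K · i = 0.6630 × 0.001270 = 0.0008417 m/day.
Seepage velocity v = q / n_e = 0.0008417 / 0.28 = 0.003006 m/day.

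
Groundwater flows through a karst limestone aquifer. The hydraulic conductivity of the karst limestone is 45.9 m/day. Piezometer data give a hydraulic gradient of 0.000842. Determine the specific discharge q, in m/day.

0.0386

Hydraulic gradient i = 0.000842.
Specific discharge q = K · i = 45.90 × 0.0008420 = 0.03865 m/day.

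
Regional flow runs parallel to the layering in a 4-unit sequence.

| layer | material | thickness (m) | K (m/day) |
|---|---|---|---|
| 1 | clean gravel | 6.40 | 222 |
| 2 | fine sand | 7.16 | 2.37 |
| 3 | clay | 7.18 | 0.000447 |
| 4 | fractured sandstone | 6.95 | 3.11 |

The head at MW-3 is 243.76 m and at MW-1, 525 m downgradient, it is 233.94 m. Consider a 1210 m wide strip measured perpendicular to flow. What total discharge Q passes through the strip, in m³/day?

33000

Flow is parallel to layering, so each bed carries its own Darcy discharge and the transmissivities add.
Σ(K_i·b_i) = 222×6.40 + 2.37×7.16 + 0.000447×7.18 + 3.11×6.95 = 1459 m²/day.
Hydraulic gradient i = (243.76 − 233.94) / 525 = 9.82 / 525 = 0.01870.
Q = Σ(K_i·b_i) · W · i = 1459 × 1210 × 0.01870 = 33030 m³/day.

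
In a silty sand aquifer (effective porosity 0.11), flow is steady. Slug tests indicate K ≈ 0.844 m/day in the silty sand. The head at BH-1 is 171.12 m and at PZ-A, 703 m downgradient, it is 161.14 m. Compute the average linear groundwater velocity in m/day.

0.109

Hydraulic gradient i = (171.12 − 161.14) / 703 = 9.98 / 703 = 0.01420.
Darcy flux q = K · i = 0.8440 × 0.01420 = 0.01198 m/day.
Seepage velocity v = q / n_e = 0.01198 / 0.11 = 0.1089 m/day.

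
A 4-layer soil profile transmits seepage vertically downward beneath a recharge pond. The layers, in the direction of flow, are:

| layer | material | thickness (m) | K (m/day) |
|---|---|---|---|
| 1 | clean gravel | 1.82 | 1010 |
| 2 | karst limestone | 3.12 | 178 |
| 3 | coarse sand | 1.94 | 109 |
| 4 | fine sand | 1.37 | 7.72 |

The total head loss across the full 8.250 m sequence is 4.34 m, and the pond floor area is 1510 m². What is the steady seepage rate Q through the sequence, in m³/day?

30500

Flow is perpendicular to layering, so the layers act in series and the equivalent K is the thickness-weighted harmonic mean.
Total thickness L = 1.82 + 3.12 + 1.94 + 1.37 = 8.250 m.
Σ(b_i/K_i) = 1.82/1010 + 3.12/178 + 1.94/109 + 1.37/7.72 = 0.2146 d.
K_eq = L / Σ(b_i/K_i) = 8.250 / 0.2146 = 38.45 m/day.
Q = K_eq · A · (Δh/L) = 38.45 × 1510 × (4.34/8.250) = 30539 m³/day.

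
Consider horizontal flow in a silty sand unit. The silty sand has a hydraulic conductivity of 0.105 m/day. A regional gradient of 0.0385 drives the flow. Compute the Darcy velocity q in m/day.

Hydraulic gradient i = 0.0385.
Specific discharge q = K · i = 0.1050 × 0.03850 = 0.004043 m/day.

0.00404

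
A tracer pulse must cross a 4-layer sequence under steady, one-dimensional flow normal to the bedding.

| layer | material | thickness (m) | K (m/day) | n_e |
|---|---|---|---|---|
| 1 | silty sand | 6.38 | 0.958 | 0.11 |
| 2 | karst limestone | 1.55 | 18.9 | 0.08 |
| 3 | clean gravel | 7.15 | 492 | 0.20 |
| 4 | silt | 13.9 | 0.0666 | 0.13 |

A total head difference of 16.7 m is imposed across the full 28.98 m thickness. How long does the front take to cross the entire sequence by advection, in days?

52.4

With flow normal to the layers, continuity requires the same specific discharge q through every layer.
Σ(b_i/K_i) = 6.38/0.958 + 1.55/18.9 + 7.15/492 + 13.9/0.0666 = 215.5 d.
q = Δh / Σ(b_i/K_i) = 16.7 / 215.5 = 0.07751 m/day.
In each layer the seepage velocity is v_i = q/n_i, so the layer transit time is t_i = b_i·n_i / q:
  layer 1 (silty sand): t_1 = 6.38 × 0.11 / 0.07751 = 9.055 d
  layer 2 (karst limestone): t_2 = 1.55 × 0.08 / 0.07751 = 1.600 d
  layer 3 (clean gravel): t_3 = 7.15 × 0.20 / 0.07751 = 18.45 d
  layer 4 (silt): t_4 = 13.9 × 0.13 / 0.07751 = 23.31 d
Total t = Σ t_i = 52.42 days.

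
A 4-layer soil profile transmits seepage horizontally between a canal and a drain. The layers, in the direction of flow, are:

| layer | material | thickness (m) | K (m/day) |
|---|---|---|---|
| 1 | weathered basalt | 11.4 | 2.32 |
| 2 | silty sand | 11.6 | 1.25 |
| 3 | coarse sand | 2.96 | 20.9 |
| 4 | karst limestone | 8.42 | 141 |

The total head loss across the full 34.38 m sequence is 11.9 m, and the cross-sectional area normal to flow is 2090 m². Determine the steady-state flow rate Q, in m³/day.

Flow is perpendicular to layering, so the layers act in series and the equivalent K is the thickness-weighted harmonic mean.
Total thickness L = 11.4 + 11.6 + 2.96 + 8.42 = 34.38 m.
Σ(b_i/K_i) = 11.4/2.32 + 11.6/1.25 + 2.96/20.9 + 8.42/141 = 14.40 d.
K_eq = L / Σ(b_i/K_i) = 34.38 / 14.40 = 2.388 m/day.
Q = K_eq · A · (Δh/L) = 2.388 × 2090 × (11.9/34.38) = 1728 m³/day.

1730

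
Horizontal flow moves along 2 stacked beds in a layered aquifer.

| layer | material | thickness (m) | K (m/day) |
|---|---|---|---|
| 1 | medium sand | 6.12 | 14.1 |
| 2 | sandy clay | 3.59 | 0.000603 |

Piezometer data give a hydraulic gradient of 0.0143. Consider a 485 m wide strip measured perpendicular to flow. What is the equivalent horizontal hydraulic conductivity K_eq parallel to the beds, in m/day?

Flow is parallel to layering, so each bed carries its own Darcy discharge and the transmissivities add.
Σ(K_i·b_i) = 14.1×6.12 + 0.000603×3.59 = 86.29 m²/day.
Total thickness b = 9.710 m, so K_eq = Σ(K_i·b_i)/b = 8.887 m/day.

8.89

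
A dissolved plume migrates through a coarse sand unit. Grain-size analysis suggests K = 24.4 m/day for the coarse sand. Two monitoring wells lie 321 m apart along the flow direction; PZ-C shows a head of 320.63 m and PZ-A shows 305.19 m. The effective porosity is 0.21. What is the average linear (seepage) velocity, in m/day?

5.59

Hydraulic gradient i = (320.63 − 305.19) / 321 = 15.44 / 321 = 0.04810.
Darcy flux q = K · i = 24.40 × 0.04810 = 1.174 m/day.
Seepage velocity v = q / n_e = 1.174 / 0.21 = 5.589 m/day.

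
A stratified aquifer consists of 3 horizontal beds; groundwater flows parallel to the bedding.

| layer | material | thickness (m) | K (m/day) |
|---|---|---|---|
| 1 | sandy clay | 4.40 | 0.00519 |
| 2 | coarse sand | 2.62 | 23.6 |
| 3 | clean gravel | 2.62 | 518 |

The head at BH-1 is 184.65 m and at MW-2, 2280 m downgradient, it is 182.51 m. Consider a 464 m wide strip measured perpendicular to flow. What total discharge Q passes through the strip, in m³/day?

Flow is parallel to layering, so each bed carries its own Darcy discharge and the transmissivities add.
Σ(K_i·b_i) = 0.00519×4.40 + 23.6×2.62 + 518×2.62 = 1419 m²/day.
Hydraulic gradient i = (184.65 − 182.51) / 2280 = 2.14 / 2280 = 0.0009386.
Q = Σ(K_i·b_i) · W · i = 1419 × 464 × 0.0009386 = 618.0 m³/day.

618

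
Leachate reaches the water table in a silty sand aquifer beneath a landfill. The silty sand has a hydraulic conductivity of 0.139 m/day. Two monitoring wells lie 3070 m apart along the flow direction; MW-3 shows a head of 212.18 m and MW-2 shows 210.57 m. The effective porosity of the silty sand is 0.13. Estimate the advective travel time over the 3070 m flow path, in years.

Hydraulic gradient i = (212.18 − 210.57) / 3070 = 1.61 / 3070 = 0.0005244.
Darcy flux q = K · i = 0.1390 × 0.0005244 = 7.290e-05 m/day.
Seepage velocity v = q / n_e = 7.290e-05 / 0.13 = 0.0005607 m/day.
Travel time t = L / v = 3070 / 0.0005607 = 5.475e+06 days = 14990 years.

15000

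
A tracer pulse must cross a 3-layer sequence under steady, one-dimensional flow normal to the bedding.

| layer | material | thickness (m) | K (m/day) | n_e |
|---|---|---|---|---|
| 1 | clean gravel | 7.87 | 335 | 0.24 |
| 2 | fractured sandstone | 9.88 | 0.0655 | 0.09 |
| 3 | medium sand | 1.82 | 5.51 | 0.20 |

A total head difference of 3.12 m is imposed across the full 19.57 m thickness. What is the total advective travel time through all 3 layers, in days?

152

With flow normal to the layers, continuity requires the same specific discharge q through every layer.
Σ(b_i/K_i) = 7.87/335 + 9.88/0.0655 + 1.82/5.51 = 151.2 d.
q = Δh / Σ(b_i/K_i) = 3.12 / 151.2 = 0.02064 m/day.
In each layer the seepage velocity is v_i = q/n_i, so the layer transit time is t_i = b_i·n_i / q:
  layer 1 (clean gravel): t_1 = 7.87 × 0.24 / 0.02064 = 91.53 d
  layer 2 (fractured sandstone): t_2 = 9.88 × 0.09 / 0.02064 = 43.09 d
  layer 3 (medium sand): t_3 = 1.82 × 0.20 / 0.02064 = 17.64 d
Total t = Σ t_i = 152.3 days.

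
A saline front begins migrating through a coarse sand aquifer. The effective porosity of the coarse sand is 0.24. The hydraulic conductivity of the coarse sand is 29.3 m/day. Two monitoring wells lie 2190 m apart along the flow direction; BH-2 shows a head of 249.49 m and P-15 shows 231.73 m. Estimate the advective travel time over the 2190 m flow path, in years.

Hydraulic gradient i = (249.49 − 231.73) / 2190 = 17.76 / 2190 = 0.008110.
Darcy flux q = K · i = 29.30 × 0.008110 = 0.2376 m/day.
Seepage velocity v = q / n_e = 0.2376 / 0.24 = 0.9900 m/day.
Travel time t = L / v = 2190 / 0.9900 = 2212 days = 6.056 years.

6.06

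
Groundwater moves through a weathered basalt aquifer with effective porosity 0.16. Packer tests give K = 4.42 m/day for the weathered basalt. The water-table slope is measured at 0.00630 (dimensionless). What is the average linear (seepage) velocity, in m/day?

0.174

Hydraulic gradient i = 0.00630.
Darcy flux q = K · i = 4.420 × 0.006300 = 0.02785 m/day.
Seepage velocity v = q / n_e = 0.02785 / 0.16 = 0.1740 m/day.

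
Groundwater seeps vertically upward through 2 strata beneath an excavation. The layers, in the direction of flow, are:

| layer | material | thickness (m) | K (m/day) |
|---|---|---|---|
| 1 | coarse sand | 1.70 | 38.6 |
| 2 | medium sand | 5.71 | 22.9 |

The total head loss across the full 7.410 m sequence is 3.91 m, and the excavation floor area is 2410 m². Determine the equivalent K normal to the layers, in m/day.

25.3

Flow is perpendicular to layering, so the layers act in series and the equivalent K is the thickness-weighted harmonic mean.
Total thickness L = 1.70 + 5.71 = 7.410 m.
Σ(b_i/K_i) = 1.70/38.6 + 5.71/22.9 = 0.2934 d.
K_eq = L / Σ(b_i/K_i) = 7.410 / 0.2934 = 25.26 m/day.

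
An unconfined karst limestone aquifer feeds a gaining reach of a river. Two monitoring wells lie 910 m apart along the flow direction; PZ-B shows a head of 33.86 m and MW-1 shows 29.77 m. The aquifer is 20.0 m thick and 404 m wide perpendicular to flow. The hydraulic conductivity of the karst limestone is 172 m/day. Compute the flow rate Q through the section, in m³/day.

Cross-sectional area A = 404 × 20.0 = 8080 m².
Hydraulic gradient i = (33.86 − 29.77) / 910 = 4.09 / 910 = 0.004495.
Darcy's law: Q = K · A · i = 172.0 × 8080 × 0.004495 = 6246 m³/day.

6250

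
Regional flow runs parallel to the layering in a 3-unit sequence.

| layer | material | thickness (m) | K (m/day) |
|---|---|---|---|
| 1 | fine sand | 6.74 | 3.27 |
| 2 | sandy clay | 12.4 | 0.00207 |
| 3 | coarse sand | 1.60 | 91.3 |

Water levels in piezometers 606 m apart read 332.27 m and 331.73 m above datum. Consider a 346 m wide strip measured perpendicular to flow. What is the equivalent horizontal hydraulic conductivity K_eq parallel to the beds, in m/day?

8.11

Flow is parallel to layering, so each bed carries its own Darcy discharge and the transmissivities add.
Σ(K_i·b_i) = 3.27×6.74 + 0.00207×12.4 + 91.3×1.60 = 168.1 m²/day.
Total thickness b = 20.74 m, so K_eq = Σ(K_i·b_i)/b = 8.107 m/day.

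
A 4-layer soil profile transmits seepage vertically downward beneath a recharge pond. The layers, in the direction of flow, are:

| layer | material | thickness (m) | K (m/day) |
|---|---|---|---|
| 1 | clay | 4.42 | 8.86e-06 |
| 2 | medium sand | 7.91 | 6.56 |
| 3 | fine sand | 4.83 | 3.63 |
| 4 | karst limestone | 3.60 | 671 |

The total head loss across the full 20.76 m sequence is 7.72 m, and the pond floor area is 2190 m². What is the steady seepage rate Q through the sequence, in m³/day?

0.0339

Flow is perpendicular to layering, so the layers act in series and the equivalent K is the thickness-weighted harmonic mean.
Total thickness L = 4.42 + 7.91 + 4.83 + 3.60 = 20.76 m.
Σ(b_i/K_i) = 4.42/8.86e-06 + 7.91/6.56 + 4.83/3.63 + 3.60/671 = 4.989e+05 d.
K_eq = L / Σ(b_i/K_i) = 20.76 / 4.989e+05 = 4.161e-05 m/day.
Q = K_eq · A · (Δh/L) = 4.161e-05 × 2190 × (7.72/20.76) = 0.03389 m³/day.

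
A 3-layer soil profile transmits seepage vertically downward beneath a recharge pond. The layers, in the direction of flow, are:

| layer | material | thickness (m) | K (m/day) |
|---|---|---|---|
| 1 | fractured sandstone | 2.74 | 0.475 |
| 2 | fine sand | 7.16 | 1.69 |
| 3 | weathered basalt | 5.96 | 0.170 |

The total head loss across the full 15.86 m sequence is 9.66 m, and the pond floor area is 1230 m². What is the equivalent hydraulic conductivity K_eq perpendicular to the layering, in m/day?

Flow is perpendicular to layering, so the layers act in series and the equivalent K is the thickness-weighted harmonic mean.
Total thickness L = 2.74 + 7.16 + 5.96 = 15.86 m.
Σ(b_i/K_i) = 2.74/0.475 + 7.16/1.69 + 5.96/0.170 = 45.06 d.
K_eq = L / Σ(b_i/K_i) = 15.86 / 45.06 = 0.3519 m/day.

0.352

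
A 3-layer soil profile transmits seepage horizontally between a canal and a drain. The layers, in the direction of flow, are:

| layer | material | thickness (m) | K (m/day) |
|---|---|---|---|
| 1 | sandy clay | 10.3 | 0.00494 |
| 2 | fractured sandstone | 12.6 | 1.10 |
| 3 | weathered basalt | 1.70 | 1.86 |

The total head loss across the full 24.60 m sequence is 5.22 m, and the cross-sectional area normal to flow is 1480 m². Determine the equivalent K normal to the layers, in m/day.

0.0117

Flow is perpendicular to layering, so the layers act in series and the equivalent K is the thickness-weighted harmonic mean.
Total thickness L = 10.3 + 12.6 + 1.70 = 24.60 m.
Σ(b_i/K_i) = 10.3/0.00494 + 12.6/1.10 + 1.70/1.86 = 2097 d.
K_eq = L / Σ(b_i/K_i) = 24.60 / 2097 = 0.01173 m/day.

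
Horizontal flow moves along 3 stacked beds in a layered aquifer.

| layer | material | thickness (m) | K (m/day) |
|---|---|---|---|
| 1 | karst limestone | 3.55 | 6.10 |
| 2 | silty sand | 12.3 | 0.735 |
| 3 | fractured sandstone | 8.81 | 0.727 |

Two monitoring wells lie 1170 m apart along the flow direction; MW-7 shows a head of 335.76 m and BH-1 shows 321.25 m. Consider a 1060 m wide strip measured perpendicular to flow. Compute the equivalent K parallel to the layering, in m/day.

1.50

Flow is parallel to layering, so each bed carries its own Darcy discharge and the transmissivities add.
Σ(K_i·b_i) = 6.10×3.55 + 0.735×12.3 + 0.727×8.81 = 37.10 m²/day.
Total thickness b = 24.66 m, so K_eq = Σ(K_i·b_i)/b = 1.504 m/day.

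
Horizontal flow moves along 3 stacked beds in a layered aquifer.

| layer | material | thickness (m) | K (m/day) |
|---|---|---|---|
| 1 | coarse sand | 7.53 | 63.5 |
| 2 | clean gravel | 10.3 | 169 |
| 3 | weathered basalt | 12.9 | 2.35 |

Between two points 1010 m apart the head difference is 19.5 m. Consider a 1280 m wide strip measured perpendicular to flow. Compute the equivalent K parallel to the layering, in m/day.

73.2

Flow is parallel to layering, so each bed carries its own Darcy discharge and the transmissivities add.
Σ(K_i·b_i) = 63.5×7.53 + 169×10.3 + 2.35×12.9 = 2249 m²/day.
Total thickness b = 30.73 m, so K_eq = Σ(K_i·b_i)/b = 73.19 m/day.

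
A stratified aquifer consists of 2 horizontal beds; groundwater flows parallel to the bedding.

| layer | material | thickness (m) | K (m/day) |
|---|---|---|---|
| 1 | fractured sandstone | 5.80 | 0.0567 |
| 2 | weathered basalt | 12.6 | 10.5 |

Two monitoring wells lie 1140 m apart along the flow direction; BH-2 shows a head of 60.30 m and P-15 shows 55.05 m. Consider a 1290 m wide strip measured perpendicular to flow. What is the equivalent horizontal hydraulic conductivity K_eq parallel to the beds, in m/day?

7.21

Flow is parallel to layering, so each bed carries its own Darcy discharge and the transmissivities add.
Σ(K_i·b_i) = 0.0567×5.80 + 10.5×12.6 = 132.6 m²/day.
Total thickness b = 18.40 m, so K_eq = Σ(K_i·b_i)/b = 7.208 m/day.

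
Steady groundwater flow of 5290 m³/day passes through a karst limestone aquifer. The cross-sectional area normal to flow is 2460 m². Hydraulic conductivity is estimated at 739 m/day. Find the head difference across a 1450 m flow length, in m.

From Q = K·A·i, i = Q / (K·A) = 5290 / (739.0 × 2460) = 0.002910.
Head loss Δh = i · L = 0.002910 × 1450 = 4.219 m.

4.22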